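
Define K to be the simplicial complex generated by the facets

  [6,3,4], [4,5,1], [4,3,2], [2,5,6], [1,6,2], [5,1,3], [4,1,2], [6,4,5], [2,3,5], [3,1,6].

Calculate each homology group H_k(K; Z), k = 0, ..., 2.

Take the total order 1 < 2 < 3 < 4 < 5 < 6 on the vertex set. Then K (dimension 2) consists of the simplices:

  0-simplices (6): [1], [2], [3], [4], [5], [6]
  1-simplices (15): [1,2], [1,3], [1,4], [1,5], [1,6], [2,3], [2,4], [2,5], [2,6], [3,4], [3,5], [3,6], [4,5], [4,6], [5,6]
  2-simplices (10): [1,2,4], [1,2,6], [1,3,5], [1,3,6], [1,4,5], [2,3,4], [2,3,5], [2,5,6], [3,4,6], [4,5,6]

Hence C_0 ≅ Z^6, C_1 ≅ Z^15, C_2 ≅ Z^10.

The boundary map ∂_1: C_1 → C_0 is given by ∂[p,q] = [q] − [p]. For instance
  ∂[3,4] = [4] − [3].
This gives a 6×15 integer matrix of rank 5; reducing to Smith normal form yields diagonal entries (1,1,1,1,1).

Boundary ∂_2: C_2 → C_1 sends each 2-simplex [p,q,r] to [q,r] − [p,r] + [p,q]. For instance
  ∂[1,3,6] = [3,6] − [1,6] + [1,3],
  ∂[1,2,6] = [2,6] − [1,6] + [1,2].
The resulting 15×10 matrix has rank 10, and its Smith normal form has invariant factors (1,1,1,1,1,1,1,1,1,2).

From H_k ≅ ker(∂_k) / im(∂_{k+1}) we obtain:

  H_0: rank C_0 − rank ∂_1 = 6 − 5 = 1, and the invariant factors of ∂_1 are all 1, so H_0 ≅ Z.
  H_1: rank ker ∂_1 − rank ∂_2 = (15 − 5) − 10 = 0, and ∂_2 has invariant factor 2 > 1, so H_1 ≅ Z/2.
  H_2: rank ker ∂_2 − rank ∂_3 = (10 − 10) − 0 = 0, and there is no ∂_3, so H_2 ≅ 0.

H_0 ≅ Z,  H_1 ≅ Z/2,  H_2 = 0.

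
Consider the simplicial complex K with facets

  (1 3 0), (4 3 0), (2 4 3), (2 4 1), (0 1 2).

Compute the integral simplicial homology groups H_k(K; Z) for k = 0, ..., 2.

H_0 = Z,  H_1 = Z,  H_2 = 0.

Fix the vertex order 0 < 1 < 2 < 3 < 4 and write every simplex with vertices in increasing order. Then dim K = 2 and the simplices of K are:

  0-simplices (5): [0], [1], [2], [3], [4]
  1-simplices (10): [0,1], [0,2], [0,3], [0,4], [1,2], [1,3], [1,4], [2,3], [2,4], [3,4]
  2-simplices (5): [0,1,2], [0,1,3], [0,3,4], [1,2,4], [2,3,4]

giving chain groups C_0 ≅ Z^5, C_1 ≅ Z^10, C_2 ≅ Z^5.

Boundary ∂_1: C_1 → C_0 maps an edge to its endpoints' difference, ∂[p,q] = q − p. For instance
  ∂[2,4] = [4] − [2].
The 5×10 boundary matrix has rank 4 and Smith normal form diag(1,1,1,1).

∂_2: C_2 → C_1 acts by ∂[p,q,r] = [q,r] − [p,r] + [p,q]. For instance
  ∂[2,3,4] = [3,4] − [2,4] + [2,3],
  ∂[0,1,2] = [1,2] − [0,2] + [0,1].
The resulting 10×5 matrix has rank 5, and its Smith normal form has invariant factors (1,1,1,1,1).

From H_k ≅ ker(∂_k) / im(∂_{k+1}) we obtain:

  H_0: rank C_0 − rank ∂_1 = 5 − 4 = 1, and the invariant factors of ∂_1 are all 1, so H_0 ≅ Z.
  H_1: rank ker ∂_1 − rank ∂_2 = (10 − 4) − 5 = 1, and the invariant factors of ∂_2 are all 1, so H_1 ≅ Z.
  H_2: rank ker ∂_2 − rank ∂_3 = (5 − 5) − 0 = 0, and there is no ∂_3, so H_2 ≅ 0.

As a check, the Euler characteristic is 5 − 10 + 5 = 0, which agrees with 1 − 1 + 0 = 0.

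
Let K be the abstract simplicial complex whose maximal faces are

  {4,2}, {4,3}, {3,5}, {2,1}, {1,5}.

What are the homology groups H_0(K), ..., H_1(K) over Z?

H_0 ≅ Z,  H_1 ≅ Z.

Take the total order 1 < 2 < 3 < 4 < 5 on the vertex set. Then K (dimension 1) consists of the simplices:

  0-simplices (5): [1], [2], [3], [4], [5]
  1-simplices (5): [1,2], [1,5], [2,4], [3,4], [3,5]

giving chain groups C_0 ≅ Z^5, C_1 ≅ Z^5.

∂_1: C_1 → C_0 maps an edge to its endpoints' difference, ∂[p,q] = q − p. For instance
  ∂[3,4] = [4] − [3].
The 5×5 boundary matrix has rank 4 and Smith normal form diag(1,1,1,1).

Now H_k = ker ∂_k / im ∂_{k+1}, so:

  H_0: rank C_0 − rank ∂_1 = 5 − 4 = 1, and the invariant factors of ∂_1 are all 1, so H_0 = Z.
  H_1: rank ker ∂_1 − rank ∂_2 = (5 − 4) − 0 = 1, and there is no ∂_2, so H_1 = Z.

As a check, the Euler characteristic is 5 − 5 = 0, which agrees with 1 − 1 = 0.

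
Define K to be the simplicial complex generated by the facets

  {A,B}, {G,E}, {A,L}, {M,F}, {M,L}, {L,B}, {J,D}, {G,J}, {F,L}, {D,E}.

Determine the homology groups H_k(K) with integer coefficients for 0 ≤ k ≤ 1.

H_0 = Z^2,  H_1 = Z^3.

K has 9 vertices, 10 edges.
rank ∂_0 = 0, rank ∂_1 = 7 ⇒ b_0 = 9 − 0 − 7 = 2; all invariant factors of ∂_1 are 1 so no torsion. So H_0 ≅ Z^2.
rank ∂_1 = 7, rank ∂_2 = 0 ⇒ b_1 = 10 − 7 − 0 = 3. So H_1 ≅ Z^3.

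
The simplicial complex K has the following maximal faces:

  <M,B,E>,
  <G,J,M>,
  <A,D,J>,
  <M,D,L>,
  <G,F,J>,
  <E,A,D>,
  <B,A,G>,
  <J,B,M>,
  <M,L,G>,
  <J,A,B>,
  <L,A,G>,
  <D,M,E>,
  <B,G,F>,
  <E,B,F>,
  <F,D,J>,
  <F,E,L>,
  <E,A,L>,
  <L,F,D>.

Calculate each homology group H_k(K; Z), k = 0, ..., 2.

K has 9 vertices, 27 edges, 18 triangles.
rank ∂_0 = 0, rank ∂_1 = 8 ⇒ b_0 = 9 − 0 − 8 = 1; all invariant factors of ∂_1 are 1 so no torsion. So H_0 = Z.
rank ∂_1 = 8, rank ∂_2 = 18 ⇒ b_1 = 27 − 8 − 18 = 1; ∂_2 has invariant factor(s) [2] giving torsion. So H_1 = Z ⊕ Z/2.
rank ∂_2 = 18, rank ∂_3 = 0 ⇒ b_2 = 18 − 18 − 0 = 0. So H_2 = 0.

H_0 = Z,  H_1 = Z ⊕ Z/2,  H_2 = 0.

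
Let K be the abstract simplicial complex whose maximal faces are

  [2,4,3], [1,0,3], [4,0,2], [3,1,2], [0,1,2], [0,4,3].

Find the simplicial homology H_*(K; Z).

H_0 = Z,  H_1 = 0,  H_2 = Z.

Fix the vertex order 0 < 1 < 2 < 3 < 4 and write every simplex with vertices in increasing order. Then dim K = 2 and the simplices of K are:

  0-simplices (5): [0], [1], [2], [3], [4]
  1-simplices (9): [0,1], [0,2], [0,3], [0,4], [1,2], [1,3], [2,3], [2,4], [3,4]
  2-simplices (6): [0,1,2], [0,1,3], [0,2,4], [0,3,4], [1,2,3], [2,3,4]

Hence C_0 ≅ Z^5, C_1 ≅ Z^9, C_2 ≅ Z^6.

Boundary ∂_1: C_1 → C_0 sends each edge [p,q] (with p < q) to q − p.
This gives a 5×9 integer matrix of rank 4; reducing to Smith normal form yields diagonal entries (1,1,1,1).

∂_2: C_2 → C_1 acts by ∂[p,q,r] = [q,r] − [p,r] + [p,q]. For instance
  ∂[1,2,3] = [2,3] − [1,3] + [1,2],
  ∂[0,1,2] = [1,2] − [0,2] + [0,1].
This gives a 9×6 integer matrix of rank 5; reducing to Smith normal form yields diagonal entries (1,1,1,1,1).

From H_k ≅ ker(∂_k) / im(∂_{k+1}) we obtain:

  H_0: rank C_0 − rank ∂_1 = 5 − 4 = 1, and the invariant factors of ∂_1 are all 1, so H_0 = Z.
  H_1: rank ker ∂_1 − rank ∂_2 = (9 − 4) − 5 = 0, and the invariant factors of ∂_2 are all 1, so H_1 = 0.
  H_2: rank ker ∂_2 − rank ∂_3 = (6 − 5) − 0 = 1, and there is no ∂_3, so H_2 = Z.

As a check, the Euler characteristic is 5 − 9 + 6 = 2, which agrees with 1 − 0 + 1 = 2.
(K is a triangulation of the 2-sphere S^2.)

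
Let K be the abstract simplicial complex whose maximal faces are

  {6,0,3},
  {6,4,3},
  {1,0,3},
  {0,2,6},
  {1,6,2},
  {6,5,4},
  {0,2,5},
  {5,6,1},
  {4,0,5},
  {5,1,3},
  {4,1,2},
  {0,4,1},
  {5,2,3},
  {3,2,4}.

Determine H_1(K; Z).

Order the vertices as 0 < 1 < 2 < 3 < 4 < 5 < 6. Listing each simplex with vertices in this order, K has dimension 2 with simplices:

  0-simplices (7): [0], [1], [2], [3], [4], [5], [6]
  1-simplices (21): [0,1], [0,2], [0,3], [0,4], [0,5], [0,6], [1,2], [1,3], [1,4], [1,5], [1,6], [2,3], [2,4], [2,5], [2,6], [3,4], [3,5], [3,6], [4,5], [4,6], [5,6]
  2-simplices (14): [0,1,3], [0,1,4], [0,2,5], [0,2,6], [0,3,6], [0,4,5], [1,2,4], [1,2,6], [1,3,5], [1,5,6], [2,3,4], [2,3,5], [3,4,6], [4,5,6]

Hence C_0 ≅ Z^7, C_1 ≅ Z^21, C_2 ≅ Z^14.

The boundary map ∂_1: C_1 → C_0 sends each edge [p,q] (with p < q) to q − p. For instance
  ∂[0,2] = [2] − [0].
The resulting 7×21 matrix has rank 6, and its Smith normal form has invariant factors (1,1,1,1,1,1).

Boundary ∂_2: C_2 → C_1 sends each 2-simplex [p,q,r] to [q,r] − [p,r] + [p,q]. For instance
  ∂[4,5,6] = [5,6] − [4,6] + [4,5],
  ∂[3,4,6] = [4,6] − [3,6] + [3,4].
As a 21×14 matrix over Z this has rank 13, with invariant factors (1,1,1,1,1,1,1,1,1,1,1,1,1).

Now H_k = ker ∂_k / im ∂_{k+1}, so:

  H_1: rank ker ∂_1 − rank ∂_2 = (21 − 6) − 13 = 2, and the invariant factors of ∂_2 are all 1, so H_1 = Z^2.

H_1 ≅ Z^2.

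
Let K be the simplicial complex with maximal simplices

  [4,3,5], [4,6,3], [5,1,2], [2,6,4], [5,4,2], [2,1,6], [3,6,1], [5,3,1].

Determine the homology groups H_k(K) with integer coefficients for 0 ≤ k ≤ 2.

H_0 = Z,  H_1 = 0,  H_2 = Z.

Order the vertices as 1 < 2 < 3 < 4 < 5 < 6. Listing each simplex with vertices in this order, K has dimension 2 with simplices:

  0-simplices (6): [1], [2], [3], [4], [5], [6]
  1-simplices (12): [1,2], [1,3], [1,5], [1,6], [2,4], [2,5], [2,6], [3,4], [3,5], [3,6], [4,5], [4,6]
  2-simplices (8): [1,2,5], [1,2,6], [1,3,5], [1,3,6], [2,4,5], [2,4,6], [3,4,5], [3,4,6]

giving chain groups C_0 ≅ Z^6, C_1 ≅ Z^12, C_2 ≅ Z^8.

The boundary map ∂_1: C_1 → C_0 maps an edge to its endpoints' difference, ∂[p,q] = q − p.
The 6×12 boundary matrix has rank 5 and Smith normal form diag(1,1,1,1,1).

Boundary ∂_2: C_2 → C_1 acts by ∂[p,q,r] = [q,r] − [p,r] + [p,q]. For instance
  ∂[3,4,6] = [4,6] − [3,6] + [3,4],
  ∂[1,3,5] = [3,5] − [1,5] + [1,3].
The resulting 12×8 matrix has rank 7, and its Smith normal form has invariant factors (1,1,1,1,1,1,1).

Reading off H_k = ker ∂_k / im ∂_{k+1}:

  H_0: rank C_0 − rank ∂_1 = 6 − 5 = 1, and the invariant factors of ∂_1 are all 1, so H_0 ≅ Z.
  H_1: rank ker ∂_1 − rank ∂_2 = (12 − 5) − 7 = 0, and the invariant factors of ∂_2 are all 1, so H_1 ≅ 0.
  H_2: rank ker ∂_2 − rank ∂_3 = (8 − 7) − 0 = 1, and there is no ∂_3, so H_2 ≅ Z.

As a check, the Euler characteristic is 6 − 12 + 8 = 2, which agrees with 1 − 0 + 1 = 2.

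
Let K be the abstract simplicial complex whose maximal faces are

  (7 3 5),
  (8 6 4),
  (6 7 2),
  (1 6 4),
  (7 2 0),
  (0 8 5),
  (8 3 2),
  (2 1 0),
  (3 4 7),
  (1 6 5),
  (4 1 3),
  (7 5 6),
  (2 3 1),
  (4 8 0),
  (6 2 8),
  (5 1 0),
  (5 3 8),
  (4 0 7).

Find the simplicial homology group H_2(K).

H_2 = Z.

Take the total order 0 < 1 < 2 < 3 < 4 < 5 < 6 < 7 < 8 on the vertex set. Then K (dimension 2) consists of the simplices:

  0-simplices (9): [0], [1], [2], [3], [4], [5], [6], [7], [8]
  1-simplices (27): (27 of them)
  2-simplices (18): [0,1,2], [0,1,5], [0,2,7], [0,4,7], [0,4,8], [0,5,8], [1,2,3], [1,3,4], [1,4,6], [1,5,6], [2,3,8], [2,6,7], [2,6,8], [3,4,7], [3,5,7], [3,5,8], [4,6,8], [5,6,7]

giving chain groups C_0 ≅ Z^9, C_1 ≅ Z^27, C_2 ≅ Z^18.

The boundary map ∂_1: C_1 → C_0 is given by ∂[p,q] = [q] − [p]. For instance
  ∂[4,8] = [8] − [4].
The 9×27 boundary matrix has rank 8 and Smith normal form diag(1,1,1,1,1,1,1,1).

The boundary map ∂_2: C_2 → C_1 maps a triangle to the signed sum of its edges. For instance
  ∂[0,1,2] = [1,2] − [0,2] + [0,1],
  ∂[1,3,4] = [3,4] − [1,4] + [1,3].
The resulting 27×18 matrix has rank 17, and its Smith normal form has invariant factors (1,1,1,1,1,1,1,1,1,1,1,1,1,1,1,1,1).

Computing H_k = (kernel of ∂_k) / (image of ∂_{k+1}):

  H_2: rank ker ∂_2 − rank ∂_3 = (18 − 17) − 0 = 1, and there is no ∂_3, so H_2 ≅ Z.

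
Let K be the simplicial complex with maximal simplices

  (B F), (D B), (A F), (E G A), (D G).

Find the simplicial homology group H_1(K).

We work with the vertex ordering A < B < D < E < F < G. The simplices of K, each written with vertices in increasing order, are:

  0-simplices (6): A, B, D, E, F, G
  1-simplices (7): AE, AF, AG, BD, BF, DG, EG
  2-simplices (1): AEG

giving chain groups C_0 ≅ Z^6, C_1 ≅ Z^7, C_2 ≅ Z^1.

Boundary ∂_1: C_1 → C_0 is given by ∂[p,q] = [q] − [p].
This gives a 6×7 integer matrix of rank 5; reducing to Smith normal form yields diagonal entries (1,1,1,1,1).

Boundary ∂_2: C_2 → C_1 acts by ∂[p,q,r] = [q,r] − [p,r] + [p,q]. For instance
  ∂AEG = EG − AG + AE.
The resulting 7×1 matrix has rank 1, and its Smith normal form has invariant factors (1).

Now H_k = ker ∂_k / im ∂_{k+1}, so:

  H_1: rank ker ∂_1 − rank ∂_2 = (7 − 5) − 1 = 1, and the invariant factors of ∂_2 are all 1, so H_1 = Z.

H_1 ≅ Z.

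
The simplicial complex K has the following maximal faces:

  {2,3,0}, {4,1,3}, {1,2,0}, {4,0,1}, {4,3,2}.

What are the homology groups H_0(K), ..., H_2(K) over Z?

Fix the vertex order 0 < 1 < 2 < 3 < 4 and write every simplex with vertices in increasing order. Then dim K = 2 and the simplices of K are:

  0-simplices (5): [0], [1], [2], [3], [4]
  1-simplices (10): [0,1], [0,2], [0,3], [0,4], [1,2], [1,3], [1,4], [2,3], [2,4], [3,4]
  2-simplices (5): [0,1,2], [0,1,4], [0,2,3], [1,3,4], [2,3,4]

giving chain groups C_0 ≅ Z^5, C_1 ≅ Z^10, C_2 ≅ Z^5.

∂_1: C_1 → C_0 maps an edge to its endpoints' difference, ∂[p,q] = q − p.
This gives a 5×10 integer matrix of rank 4; reducing to Smith normal form yields diagonal entries (1,1,1,1).

The boundary map ∂_2: C_2 → C_1 acts by ∂[p,q,r] = [q,r] − [p,r] + [p,q]. For instance
  ∂[1,3,4] = [3,4] − [1,4] + [1,3],
  ∂[2,3,4] = [3,4] − [2,4] + [2,3].
The 10×5 boundary matrix has rank 5 and Smith normal form diag(1,1,1,1,1).

Reading off H_k = ker ∂_k / im ∂_{k+1}:

  H_0: rank C_0 − rank ∂_1 = 5 − 4 = 1, and the invariant factors of ∂_1 are all 1, so H_0 = Z.
  H_1: rank ker ∂_1 − rank ∂_2 = (10 − 4) − 5 = 1, and the invariant factors of ∂_2 are all 1, so H_1 = Z.
  H_2: rank ker ∂_2 − rank ∂_3 = (5 − 5) − 0 = 0, and there is no ∂_3, so H_2 = 0.

(K is a triangulation of the Möbius band.)

H_0 = Z,  H_1 = Z,  H_2 = 0.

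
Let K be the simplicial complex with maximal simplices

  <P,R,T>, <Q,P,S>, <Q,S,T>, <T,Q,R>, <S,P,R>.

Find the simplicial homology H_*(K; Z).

Order the vertices as P < Q < R < S < T. Listing each simplex with vertices in this order, K has dimension 2 with simplices:

  0-simplices (5): P, Q, R, S, T
  1-simplices (10): PQ, PR, PS, PT, QR, QS, QT, RS, RT, ST
  2-simplices (5): PQS, PRS, PRT, QRT, QST

giving chain groups C_0 ≅ Z^5, C_1 ≅ Z^10, C_2 ≅ Z^5.

The boundary map ∂_1: C_1 → C_0 sends each edge [p,q] (with p < q) to q − p.
This gives a 5×10 integer matrix of rank 4; reducing to Smith normal form yields diagonal entries (1,1,1,1).

∂_2: C_2 → C_1 sends each 2-simplex [p,q,r] to [q,r] − [p,r] + [p,q]. For instance
  ∂QST = ST − QT + QS,
  ∂QRT = RT − QT + QR.
The 10×5 boundary matrix has rank 5 and Smith normal form diag(1,1,1,1,1).

From H_k ≅ ker(∂_k) / im(∂_{k+1}) we obtain:

  H_0: rank C_0 − rank ∂_1 = 5 − 4 = 1, and the invariant factors of ∂_1 are all 1, so H_0 ≅ Z.
  H_1: rank ker ∂_1 − rank ∂_2 = (10 − 4) − 5 = 1, and the invariant factors of ∂_2 are all 1, so H_1 ≅ Z.
  H_2: rank ker ∂_2 − rank ∂_3 = (5 − 5) − 0 = 0, and there is no ∂_3, so H_2 ≅ 0.

As a check, the Euler characteristic is 5 − 10 + 5 = 0, which agrees with 1 − 1 + 0 = 0.
(K is a triangulation of the Möbius band.)

H_0 = Z,  H_1 = Z,  H_2 = 0.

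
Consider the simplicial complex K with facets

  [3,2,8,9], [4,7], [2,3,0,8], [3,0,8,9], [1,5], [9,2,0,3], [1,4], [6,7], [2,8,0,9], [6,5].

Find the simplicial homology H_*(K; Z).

Fix the vertex order 0 < 1 < 2 < 3 < 4 < 5 < 6 < 7 < 8 < 9 and write every simplex with vertices in increasing order. Then dim K = 3 and the simplices of K are:

  0-simplices (10): [0], [1], [2], [3], [4], [5], [6], [7], [8], [9]
  1-simplices (15): [0,2], [0,3], [0,8], [0,9], [1,4], [1,5], [2,3], [2,8], [2,9], [3,8], [3,9], [4,7], [5,6], [6,7], [8,9]
  2-simplices (10): [0,2,3], [0,2,8], [0,2,9], [0,3,8], [0,3,9], [0,8,9], [2,3,8], [2,3,9], [2,8,9], [3,8,9]
  3-simplices (5): [0,2,3,8], [0,2,3,9], [0,2,8,9], [0,3,8,9], [2,3,8,9]

so the chain groups are C_0 ≅ Z^10, C_1 ≅ Z^15, C_2 ≅ Z^10, C_3 ≅ Z^5.

∂_1: C_1 → C_0 maps an edge to its endpoints' difference, ∂[p,q] = q − p.
This gives a 10×15 integer matrix of rank 8; reducing to Smith normal form yields diagonal entries (1,1,1,1,1,1,1,1).

Boundary ∂_2: C_2 → C_1 sends each 2-simplex [p,q,r] to [q,r] − [p,r] + [p,q]. For instance
  ∂[0,3,8] = [3,8] − [0,8] + [0,3],
  ∂[3,8,9] = [8,9] − [3,9] + [3,8].
The 15×10 boundary matrix has rank 6 and Smith normal form diag(1,1,1,1,1,1).

The boundary map ∂_3: C_3 → C_2 sends each 3-simplex σ to the alternating sum Σ_i (−1)^i (σ with its i-th vertex removed). For instance
  ∂[0,2,3,9] = [2,3,9] − [0,3,9] + [0,2,9] − [0,2,3],
  ∂[2,3,8,9] = [3,8,9] − [2,8,9] + [2,3,9] − [2,3,8].
The resulting 10×5 matrix has rank 4, and its Smith normal form has invariant factors (1,1,1,1).

Computing H_k = (kernel of ∂_k) / (image of ∂_{k+1}):

  H_0: rank C_0 − rank ∂_1 = 10 − 8 = 2, and the invariant factors of ∂_1 are all 1, so H_0 ≅ Z^2.
  H_1: rank ker ∂_1 − rank ∂_2 = (15 − 8) − 6 = 1, and the invariant factors of ∂_2 are all 1, so H_1 ≅ Z.
  H_2: rank ker ∂_2 − rank ∂_3 = (10 − 6) − 4 = 0, and the invariant factors of ∂_3 are all 1, so H_2 ≅ 0.
  H_3: rank ker ∂_3 − rank ∂_4 = (5 − 4) − 0 = 1, and there is no ∂_4, so H_3 ≅ Z.

H_0 = Z^2,  H_1 = Z,  H_2 = 0,  H_3 = Z.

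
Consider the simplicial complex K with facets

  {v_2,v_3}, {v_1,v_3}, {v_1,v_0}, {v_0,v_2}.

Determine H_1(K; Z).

H_1 ≅ Z.

Fix the vertex order v_0 < v_1 < v_2 < v_3 and write every simplex with vertices in increasing order. Then dim K = 1 and the simplices of K are:

  0-simplices (4): [v_0], [v_1], [v_2], [v_3]
  1-simplices (4): [v_0,v_1], [v_0,v_2], [v_1,v_3], [v_2,v_3]

so the chain groups are C_0 ≅ Z^4, C_1 ≅ Z^4.

∂_1: C_1 → C_0 maps an edge to its endpoints' difference, ∂[p,q] = q − p. For instance
  ∂[v_0,v_2] = [v_2] − [v_0].
The 4×4 boundary matrix has rank 3 and Smith normal form diag(1,1,1).

Reading off H_k = ker ∂_k / im ∂_{k+1}:

  H_1: rank ker ∂_1 − rank ∂_2 = (4 − 3) − 0 = 1, and there is no ∂_2, so H_1 = Z.

(K is a triangulation of the circle S^1.)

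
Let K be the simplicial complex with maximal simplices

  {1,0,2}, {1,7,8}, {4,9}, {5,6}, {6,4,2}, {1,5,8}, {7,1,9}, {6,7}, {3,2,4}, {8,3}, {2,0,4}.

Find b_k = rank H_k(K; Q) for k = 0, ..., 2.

b_0 = 1, b_1 = 4, b_2 = 0.

K has 10 vertices, 20 edges, 7 triangles.
rank ∂_0 = 0, rank ∂_1 = 9 ⇒ b_0 = 10 − 0 − 9 = 1; all invariant factors of ∂_1 are 1 so no torsion. So H_0 ≅ Z.
rank ∂_1 = 9, rank ∂_2 = 7 ⇒ b_1 = 20 − 9 − 7 = 4; all invariant factors of ∂_2 are 1 so no torsion. So H_1 ≅ Z^4.
rank ∂_2 = 7, rank ∂_3 = 0 ⇒ b_2 = 7 − 7 − 0 = 0. So H_2 ≅ 0.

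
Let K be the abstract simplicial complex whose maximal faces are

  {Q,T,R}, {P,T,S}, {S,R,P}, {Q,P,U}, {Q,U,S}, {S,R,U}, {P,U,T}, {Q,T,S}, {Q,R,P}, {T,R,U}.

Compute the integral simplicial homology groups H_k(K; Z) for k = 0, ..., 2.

H_0 = Z,  H_1 = Z/2,  H_2 = 0.

Fix the vertex order P < Q < R < S < T < U and write every simplex with vertices in increasing order. Then dim K = 2 and the simplices of K are:

  0-simplices (6): P, Q, R, S, T, U
  1-simplices (15): PQ, PR, PS, PT, PU, QR, QS, QT, QU, RS, RT, RU, ST, SU, TU
  2-simplices (10): PQR, PQU, PRS, PST, PTU, QRT, QST, QSU, RSU, RTU

so the chain groups are C_0 ≅ Z^6, C_1 ≅ Z^15, C_2 ≅ Z^10.

∂_1: C_1 → C_0 is given by ∂[p,q] = [q] − [p].
As a 6×15 matrix over Z this has rank 5, with invariant factors (1,1,1,1,1).

Boundary ∂_2: C_2 → C_1 acts by ∂[p,q,r] = [q,r] − [p,r] + [p,q]. For instance
  ∂PST = ST − PT + PS,
  ∂PQR = QR − PR + PQ.
This gives a 15×10 integer matrix of rank 10; reducing to Smith normal form yields diagonal entries (1,1,1,1,1,1,1,1,1,2).

From H_k ≅ ker(∂_k) / im(∂_{k+1}) we obtain:

  H_0: rank C_0 − rank ∂_1 = 6 − 5 = 1, and the invariant factors of ∂_1 are all 1, so H_0 ≅ Z.
  H_1: rank ker ∂_1 − rank ∂_2 = (15 − 5) − 10 = 0, and ∂_2 has invariant factor 2 > 1, so H_1 ≅ Z/2.
  H_2: rank ker ∂_2 − rank ∂_3 = (10 − 10) − 0 = 0, and there is no ∂_3, so H_2 ≅ 0.

(K is a triangulation of the real projective plane RP^2.)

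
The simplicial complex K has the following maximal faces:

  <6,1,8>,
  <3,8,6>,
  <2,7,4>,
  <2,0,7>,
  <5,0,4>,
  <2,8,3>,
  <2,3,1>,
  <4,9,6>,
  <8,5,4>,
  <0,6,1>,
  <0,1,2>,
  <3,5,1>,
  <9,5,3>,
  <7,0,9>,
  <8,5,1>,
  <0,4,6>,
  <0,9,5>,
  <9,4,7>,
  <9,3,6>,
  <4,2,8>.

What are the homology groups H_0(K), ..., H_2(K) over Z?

We work with the vertex ordering 0 < 1 < 2 < 3 < 4 < 5 < 6 < 7 < 8 < 9. The simplices of K, each written with vertices in increasing order, are:

  0-simplices (10): [0], [1], [2], [3], [4], [5], [6], [7], [8], [9]
  1-simplices (30): (30 of them)
  2-simplices (20): (20 of them)

Hence C_0 ≅ Z^10, C_1 ≅ Z^30, C_2 ≅ Z^20.

The boundary map ∂_1: C_1 → C_0 sends each edge [p,q] (with p < q) to q − p. For instance
  ∂[3,9] = [9] − [3].
The 10×30 boundary matrix has rank 9 and Smith normal form diag(1,1,1,1,1,1,1,1,1).

∂_2: C_2 → C_1 maps a triangle to the signed sum of its edges. For instance
  ∂[4,6,9] = [6,9] − [4,9] + [4,6],
  ∂[0,7,9] = [7,9] − [0,9] + [0,7].
As a 30×20 matrix over Z this has rank 20, with invariant factors (1,1,1,1,1,1,1,1,1,1,1,1,1,1,1,1,1,1,1,2).

Computing H_k = (kernel of ∂_k) / (image of ∂_{k+1}):

  H_0: rank C_0 − rank ∂_1 = 10 − 9 = 1, and the invariant factors of ∂_1 are all 1, so H_0 = Z.
  H_1: rank ker ∂_1 − rank ∂_2 = (30 − 9) − 20 = 1, and ∂_2 has invariant factor 2 > 1, so H_1 = Z ⊕ Z/2.
  H_2: rank ker ∂_2 − rank ∂_3 = (20 − 20) − 0 = 0, and there is no ∂_3, so H_2 = 0.

As a check, the Euler characteristic is 10 − 30 + 20 = 0, which agrees with 1 − 1 + 0 = 0.

H_0 = Z,  H_1 = Z ⊕ Z/2,  H_2 = 0.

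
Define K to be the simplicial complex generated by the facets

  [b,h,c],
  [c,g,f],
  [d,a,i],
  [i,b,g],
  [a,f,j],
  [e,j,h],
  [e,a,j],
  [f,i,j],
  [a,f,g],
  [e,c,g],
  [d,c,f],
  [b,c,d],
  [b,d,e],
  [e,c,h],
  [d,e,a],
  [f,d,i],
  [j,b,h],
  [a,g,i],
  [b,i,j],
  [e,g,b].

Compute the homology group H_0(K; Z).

H_0 ≅ Z.

We work with the vertex ordering a < b < c < d < e < f < g < h < i < j. The simplices of K, each written with vertices in increasing order, are:

  0-simplices (10): a, b, c, d, e, f, g, h, i, j
  1-simplices (30): ad, ae, af, ag, ai, aj, bc, bd, be, bg, bh, bi, bj, cd, ce, cf, cg, ch, de, df, di, eg, eh, ej, fg, fi, fj, gi, hj, ij
  2-simplices (20): ade, adi, aej, afg, afj, agi, bcd, bch, bde, beg, bgi, bhj, bij, cdf, ceg, ceh, cfg, dfi, ehj, fij

Hence C_0 ≅ Z^10, C_1 ≅ Z^30, C_2 ≅ Z^20.

Boundary ∂_1: C_1 → C_0 maps an edge to its endpoints' difference, ∂[p,q] = q − p.
The 10×30 boundary matrix has rank 9 and Smith normal form diag(1,1,1,1,1,1,1,1,1).

Boundary ∂_2: C_2 → C_1 maps a triangle to the signed sum of its edges. For instance
  ∂afg = fg − ag + af,
  ∂agi = gi − ai + ag.
As a 30×20 matrix over Z this has rank 20, with invariant factors (1,1,1,1,1,1,1,1,1,1,1,1,1,1,1,1,1,1,1,2).

From H_k ≅ ker(∂_k) / im(∂_{k+1}) we obtain:

  H_0: rank C_0 − rank ∂_1 = 10 − 9 = 1, and the invariant factors of ∂_1 are all 1, so H_0 = Z.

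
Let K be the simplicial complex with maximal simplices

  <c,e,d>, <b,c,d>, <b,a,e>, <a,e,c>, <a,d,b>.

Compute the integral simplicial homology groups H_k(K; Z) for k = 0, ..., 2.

H_0 = Z,  H_1 = Z,  H_2 = 0.

Fix the vertex order a < b < c < d < e and write every simplex with vertices in increasing order. Then dim K = 2 and the simplices of K are:

  0-simplices (5): a, b, c, d, e
  1-simplices (10): ab, ac, ad, ae, bc, bd, be, cd, ce, de
  2-simplices (5): abd, abe, ace, bcd, cde

so the chain groups are C_0 ≅ Z^5, C_1 ≅ Z^10, C_2 ≅ Z^5.

∂_1: C_1 → C_0 maps an edge to its endpoints' difference, ∂[p,q] = q − p.
The 5×10 boundary matrix has rank 4 and Smith normal form diag(1,1,1,1).

∂_2: C_2 → C_1 acts by ∂[p,q,r] = [q,r] − [p,r] + [p,q]. For instance
  ∂ace = ce − ae + ac,
  ∂cde = de − ce + cd.
The 10×5 boundary matrix has rank 5 and Smith normal form diag(1,1,1,1,1).

Reading off H_k = ker ∂_k / im ∂_{k+1}:

  H_0: rank C_0 − rank ∂_1 = 5 − 4 = 1, and the invariant factors of ∂_1 are all 1, so H_0 = Z.
  H_1: rank ker ∂_1 − rank ∂_2 = (10 − 4) − 5 = 1, and the invariant factors of ∂_2 are all 1, so H_1 = Z.
  H_2: rank ker ∂_2 − rank ∂_3 = (5 − 5) − 0 = 0, and there is no ∂_3, so H_2 = 0.

As a check, the Euler characteristic is 5 − 10 + 5 = 0, which agrees with 1 − 1 + 0 = 0.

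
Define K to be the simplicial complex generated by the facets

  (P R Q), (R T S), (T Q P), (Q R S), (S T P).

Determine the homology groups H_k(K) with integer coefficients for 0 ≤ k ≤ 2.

Fix the vertex order P < Q < R < S < T and write every simplex with vertices in increasing order. Then dim K = 2 and the simplices of K are:

  0-simplices (5): P, Q, R, S, T
  1-simplices (10): PQ, PR, PS, PT, QR, QS, QT, RS, RT, ST
  2-simplices (5): PQR, PQT, PST, QRS, RST

Hence C_0 ≅ Z^5, C_1 ≅ Z^10, C_2 ≅ Z^5.

Boundary ∂_1: C_1 → C_0 is given by ∂[p,q] = [q] − [p].
The resulting 5×10 matrix has rank 4, and its Smith normal form has invariant factors (1,1,1,1).

The boundary map ∂_2: C_2 → C_1 acts by ∂[p,q,r] = [q,r] − [p,r] + [p,q]. For instance
  ∂QRS = RS − QS + QR,
  ∂PQR = QR − PR + PQ.
As a 10×5 matrix over Z this has rank 5, with invariant factors (1,1,1,1,1).

Computing H_k = (kernel of ∂_k) / (image of ∂_{k+1}):

  H_0: rank C_0 − rank ∂_1 = 5 − 4 = 1, and the invariant factors of ∂_1 are all 1, so H_0 = Z.
  H_1: rank ker ∂_1 − rank ∂_2 = (10 − 4) − 5 = 1, and the invariant factors of ∂_2 are all 1, so H_1 = Z.
  H_2: rank ker ∂_2 − rank ∂_3 = (5 − 5) − 0 = 0, and there is no ∂_3, so H_2 = 0.

H_0 ≅ Z,  H_1 ≅ Z,  H_2 = 0.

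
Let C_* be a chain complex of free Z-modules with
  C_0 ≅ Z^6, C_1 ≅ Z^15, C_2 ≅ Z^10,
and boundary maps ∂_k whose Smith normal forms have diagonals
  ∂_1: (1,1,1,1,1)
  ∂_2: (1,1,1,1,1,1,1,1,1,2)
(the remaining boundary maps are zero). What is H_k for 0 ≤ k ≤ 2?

H_0 = Z,  H_1 = Z/2,  H_2 = 0.

H_0: b_0 = 6 − 0 − 5 = 1; torsion from ∂_1 factors > 1: none. So H_0 = Z.
H_1: b_1 = 15 − 5 − 10 = 0; torsion from ∂_2 factors > 1: [2]. So H_1 = Z/2.
H_2: b_2 = 10 − 10 − 0 = 0; torsion from ∂_3 factors > 1: none. So H_2 = 0.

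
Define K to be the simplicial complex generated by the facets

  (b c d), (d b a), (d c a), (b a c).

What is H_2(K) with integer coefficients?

H_2 = Z.

Fix the vertex order a < b < c < d and write every simplex with vertices in increasing order. Then dim K = 2 and the simplices of K are:

  0-simplices (4): a, b, c, d
  1-simplices (6): ab, ac, ad, bc, bd, cd
  2-simplices (4): abc, abd, acd, bcd

Hence C_0 ≅ Z^4, C_1 ≅ Z^6, C_2 ≅ Z^4.

The boundary map ∂_1: C_1 → C_0 sends each edge [p,q] (with p < q) to q − p.
This gives a 4×6 integer matrix of rank 3; reducing to Smith normal form yields diagonal entries (1,1,1).

Boundary ∂_2: C_2 → C_1 sends each 2-simplex [p,q,r] to [q,r] − [p,r] + [p,q]. For instance
  ∂abc = bc − ac + ab,
  ∂abd = bd − ad + ab.
The resulting 6×4 matrix has rank 3, and its Smith normal form has invariant factors (1,1,1).

Now H_k = ker ∂_k / im ∂_{k+1}, so:

  H_2: rank ker ∂_2 − rank ∂_3 = (4 − 3) − 0 = 1, and there is no ∂_3, so H_2 ≅ Z.

(K is a triangulation of the 2-sphere S^2.)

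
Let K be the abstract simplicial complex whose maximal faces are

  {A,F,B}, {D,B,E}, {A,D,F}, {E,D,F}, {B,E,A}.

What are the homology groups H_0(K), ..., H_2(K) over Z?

H_0 ≅ Z,  H_1 ≅ Z,  H_2 = 0.

Take the total order A < B < D < E < F on the vertex set. Then K (dimension 2) consists of the simplices:

  0-simplices (5): A, B, D, E, F
  1-simplices (10): AB, AD, AE, AF, BD, BE, BF, DE, DF, EF
  2-simplices (5): ABE, ABF, ADF, BDE, DEF

giving chain groups C_0 ≅ Z^5, C_1 ≅ Z^10, C_2 ≅ Z^5.

∂_1: C_1 → C_0 maps an edge to its endpoints' difference, ∂[p,q] = q − p.
The 5×10 boundary matrix has rank 4 and Smith normal form diag(1,1,1,1).

Boundary ∂_2: C_2 → C_1 sends each 2-simplex [p,q,r] to [q,r] − [p,r] + [p,q]. For instance
  ∂ADF = DF − AF + AD,
  ∂BDE = DE − BE + BD.
As a 10×5 matrix over Z this has rank 5, with invariant factors (1,1,1,1,1).

Computing H_k = (kernel of ∂_k) / (image of ∂_{k+1}):

  H_0: rank C_0 − rank ∂_1 = 5 − 4 = 1, and the invariant factors of ∂_1 are all 1, so H_0 ≅ Z.
  H_1: rank ker ∂_1 − rank ∂_2 = (10 − 4) − 5 = 1, and the invariant factors of ∂_2 are all 1, so H_1 ≅ Z.
  H_2: rank ker ∂_2 − rank ∂_3 = (5 − 5) − 0 = 0, and there is no ∂_3, so H_2 ≅ 0.

As a check, the Euler characteristic is 5 − 10 + 5 = 0, which agrees with 1 − 1 + 0 = 0.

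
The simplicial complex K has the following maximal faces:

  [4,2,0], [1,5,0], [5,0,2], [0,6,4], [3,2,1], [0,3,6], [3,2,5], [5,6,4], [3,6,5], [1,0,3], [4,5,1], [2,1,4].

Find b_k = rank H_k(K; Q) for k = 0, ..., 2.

Take the total order 0 < 1 < 2 < 3 < 4 < 5 < 6 on the vertex set. Then K (dimension 2) consists of the simplices:

  0-simplices (7): [0], [1], [2], [3], [4], [5], [6]
  1-simplices (18): [0,1], [0,2], [0,3], [0,4], [0,5], [0,6], [1,2], [1,3], [1,4], [1,5], [2,3], [2,4], [2,5], [3,5], [3,6], [4,5], [4,6], [5,6]
  2-simplices (12): [0,1,3], [0,1,5], [0,2,4], [0,2,5], [0,3,6], [0,4,6], [1,2,3], [1,2,4], [1,4,5], [2,3,5], [3,5,6], [4,5,6]

Hence C_0 ≅ Z^7, C_1 ≅ Z^18, C_2 ≅ Z^12.

∂_1: C_1 → C_0 is given by ∂[p,q] = [q] − [p].
The resulting 7×18 matrix has rank 6, and its Smith normal form has invariant factors (1,1,1,1,1,1).

The boundary map ∂_2: C_2 → C_1 sends each 2-simplex [p,q,r] to [q,r] − [p,r] + [p,q]. For instance
  ∂[1,2,4] = [2,4] − [1,4] + [1,2],
  ∂[1,2,3] = [2,3] − [1,3] + [1,2].
As a 18×12 matrix over Z this has rank 12, with invariant factors (1,1,1,1,1,1,1,1,1,1,1,2).

Now H_k = ker ∂_k / im ∂_{k+1}, so:

  H_0: rank C_0 − rank ∂_1 = 7 − 6 = 1, and the invariant factors of ∂_1 are all 1, so H_0 = Z.
  H_1: rank ker ∂_1 − rank ∂_2 = (18 − 6) − 12 = 0, and ∂_2 has invariant factor 2 > 1, so H_1 = Z/2Z.
  H_2: rank ker ∂_2 − rank ∂_3 = (12 − 12) − 0 = 0, and there is no ∂_3, so H_2 = 0.

As a check, the Euler characteristic is 7 − 18 + 12 = 1, which agrees with 1 − 0 + 0 = 1.

Hence the Betti numbers are b_0 = 1, b_1 = 0, b_2 = 0.

b_0 = 1, b_1 = 0, b_2 = 0.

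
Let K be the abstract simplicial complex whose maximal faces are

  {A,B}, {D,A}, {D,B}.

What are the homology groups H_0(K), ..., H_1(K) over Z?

H_0 ≅ Z,  H_1 ≅ Z.

Fix the vertex order A < B < D and write every simplex with vertices in increasing order. Then dim K = 1 and the simplices of K are:

  0-simplices (3): A, B, D
  1-simplices (3): AB, AD, BD

Hence C_0 ≅ Z^3, C_1 ≅ Z^3.

Boundary ∂_1: C_1 → C_0 sends each edge [p,q] (with p < q) to q − p.
The resulting 3×3 matrix has rank 2, and its Smith normal form has invariant factors (1,1).

From H_k ≅ ker(∂_k) / im(∂_{k+1}) we obtain:

  H_0: rank C_0 − rank ∂_1 = 3 − 2 = 1, and the invariant factors of ∂_1 are all 1, so H_0 ≅ Z.
  H_1: rank ker ∂_1 − rank ∂_2 = (3 − 2) − 0 = 1, and there is no ∂_2, so H_1 ≅ Z.

As a check, the Euler characteristic is 3 − 3 = 0, which agrees with 1 − 1 = 0.
(K is a triangulation of the circle S^1.)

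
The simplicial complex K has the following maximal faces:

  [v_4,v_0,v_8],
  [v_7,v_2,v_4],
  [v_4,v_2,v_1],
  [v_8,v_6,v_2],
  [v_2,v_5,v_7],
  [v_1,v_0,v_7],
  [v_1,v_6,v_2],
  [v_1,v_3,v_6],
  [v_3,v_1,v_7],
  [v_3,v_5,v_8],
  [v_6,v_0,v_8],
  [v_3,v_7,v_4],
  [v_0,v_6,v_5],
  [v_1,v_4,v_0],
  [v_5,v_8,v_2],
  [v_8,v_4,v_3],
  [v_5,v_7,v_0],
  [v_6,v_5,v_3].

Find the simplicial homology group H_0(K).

H_0 ≅ Z.

Take the total order v_0 < v_1 < v_2 < v_3 < v_4 < v_5 < v_6 < v_7 < v_8 on the vertex set. Then K (dimension 2) consists of the simplices:

  0-simplices (9): [v_0], [v_1], [v_2], [v_3], [v_4], [v_5], [v_6], [v_7], [v_8]
  1-simplices (27): (27 of them)
  2-simplices (18): (18 of them)

giving chain groups C_0 ≅ Z^9, C_1 ≅ Z^27, C_2 ≅ Z^18.

∂_1: C_1 → C_0 sends each edge [p,q] (with p < q) to q − p.
This gives a 9×27 integer matrix of rank 8; reducing to Smith normal form yields diagonal entries (1,1,1,1,1,1,1,1).

Boundary ∂_2: C_2 → C_1 acts by ∂[p,q,r] = [q,r] − [p,r] + [p,q]. For instance
  ∂[v_0,v_5,v_6] = [v_5,v_6] − [v_0,v_6] + [v_0,v_5],
  ∂[v_1,v_2,v_6] = [v_2,v_6] − [v_1,v_6] + [v_1,v_2].
The resulting 27×18 matrix has rank 18, and its Smith normal form has invariant factors (1,1,1,1,1,1,1,1,1,1,1,1,1,1,1,1,1,2).

Now H_k = ker ∂_k / im ∂_{k+1}, so:

  H_0: rank C_0 − rank ∂_1 = 9 − 8 = 1, and the invariant factors of ∂_1 are all 1, so H_0 = Z.

(K is a triangulation of the Klein bottle.)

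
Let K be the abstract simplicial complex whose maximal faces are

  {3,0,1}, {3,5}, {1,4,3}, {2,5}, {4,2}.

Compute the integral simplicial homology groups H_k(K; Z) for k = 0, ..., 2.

Fix the vertex order 0 < 1 < 2 < 3 < 4 < 5 and write every simplex with vertices in increasing order. Then dim K = 2 and the simplices of K are:

  0-simplices (6): [0], [1], [2], [3], [4], [5]
  1-simplices (8): [0,1], [0,3], [1,3], [1,4], [2,4], [2,5], [3,4], [3,5]
  2-simplices (2): [0,1,3], [1,3,4]

giving chain groups C_0 ≅ Z^6, C_1 ≅ Z^8, C_2 ≅ Z^2.

The boundary map ∂_1: C_1 → C_0 sends each edge [p,q] (with p < q) to q − p.
As a 6×8 matrix over Z this has rank 5, with invariant factors (1,1,1,1,1).

∂_2: C_2 → C_1 maps a triangle to the signed sum of its edges. For instance
  ∂[1,3,4] = [3,4] − [1,4] + [1,3],
  ∂[0,1,3] = [1,3] − [0,3] + [0,1].
This gives a 8×2 integer matrix of rank 2; reducing to Smith normal form yields diagonal entries (1,1).

Reading off H_k = ker ∂_k / im ∂_{k+1}:

  H_0: rank C_0 − rank ∂_1 = 6 − 5 = 1, and the invariant factors of ∂_1 are all 1, so H_0 ≅ Z.
  H_1: rank ker ∂_1 − rank ∂_2 = (8 − 5) − 2 = 1, and the invariant factors of ∂_2 are all 1, so H_1 ≅ Z.
  H_2: rank ker ∂_2 − rank ∂_3 = (2 − 2) − 0 = 0, and there is no ∂_3, so H_2 ≅ 0.

H_0 ≅ Z,  H_1 ≅ Z,  H_2 = 0.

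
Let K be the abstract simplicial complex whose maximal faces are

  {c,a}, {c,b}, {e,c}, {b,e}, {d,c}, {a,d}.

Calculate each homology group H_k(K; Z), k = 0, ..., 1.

Order the vertices as a < b < c < d < e. Listing each simplex with vertices in this order, K has dimension 1 with simplices:

  0-simplices (5): a, b, c, d, e
  1-simplices (6): ac, ad, bc, be, cd, ce

so the chain groups are C_0 ≅ Z^5, C_1 ≅ Z^6.

The boundary map ∂_1: C_1 → C_0 is given by ∂[p,q] = [q] − [p]. For instance
  ∂ce = e − c.
As a 5×6 matrix over Z this has rank 4, with invariant factors (1,1,1,1).

Now H_k = ker ∂_k / im ∂_{k+1}, so:

  H_0: rank C_0 − rank ∂_1 = 5 − 4 = 1, and the invariant factors of ∂_1 are all 1, so H_0 ≅ Z.
  H_1: rank ker ∂_1 − rank ∂_2 = (6 − 4) − 0 = 2, and there is no ∂_2, so H_1 ≅ Z^2.

(K is a triangulation of a wedge of 2 circles.)

H_0 = Z,  H_1 = Z^2.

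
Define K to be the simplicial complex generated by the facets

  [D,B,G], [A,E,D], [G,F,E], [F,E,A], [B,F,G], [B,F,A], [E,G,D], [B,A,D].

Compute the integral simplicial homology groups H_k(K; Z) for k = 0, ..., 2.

H_0 = Z,  H_1 = 0,  H_2 = Z.

Fix the vertex order A < B < D < E < F < G and write every simplex with vertices in increasing order. Then dim K = 2 and the simplices of K are:

  0-simplices (6): A, B, D, E, F, G
  1-simplices (12): AB, AD, AE, AF, BD, BF, BG, DE, DG, EF, EG, FG
  2-simplices (8): ABD, ABF, ADE, AEF, BDG, BFG, DEG, EFG

giving chain groups C_0 ≅ Z^6, C_1 ≅ Z^12, C_2 ≅ Z^8.

Boundary ∂_1: C_1 → C_0 is given by ∂[p,q] = [q] − [p]. For instance
  ∂BG = G − B.
This gives a 6×12 integer matrix of rank 5; reducing to Smith normal form yields diagonal entries (1,1,1,1,1).

The boundary map ∂_2: C_2 → C_1 maps a triangle to the signed sum of its edges. For instance
  ∂ADE = DE − AE + AD,
  ∂BFG = FG − BG + BF.
This gives a 12×8 integer matrix of rank 7; reducing to Smith normal form yields diagonal entries (1,1,1,1,1,1,1).

Reading off H_k = ker ∂_k / im ∂_{k+1}:

  H_0: rank C_0 − rank ∂_1 = 6 − 5 = 1, and the invariant factors of ∂_1 are all 1, so H_0 = Z.
  H_1: rank ker ∂_1 − rank ∂_2 = (12 − 5) − 7 = 0, and the invariant factors of ∂_2 are all 1, so H_1 = 0.
  H_2: rank ker ∂_2 − rank ∂_3 = (8 − 7) − 0 = 1, and there is no ∂_3, so H_2 = Z.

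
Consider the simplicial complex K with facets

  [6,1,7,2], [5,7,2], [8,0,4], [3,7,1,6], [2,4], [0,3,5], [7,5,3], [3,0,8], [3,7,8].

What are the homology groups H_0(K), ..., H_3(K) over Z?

H_0 = Z,  H_1 = Z,  H_2 = 0,  H_3 = 0.

Take the total order 0 < 1 < 2 < 3 < 4 < 5 < 6 < 7 < 8 on the vertex set. Then K (dimension 3) consists of the simplices:

  0-simplices (9): [0], [1], [2], [3], [4], [5], [6], [7], [8]
  1-simplices (20): [0,3], [0,4], [0,5], [0,8], [1,2], [1,3], [1,6], [1,7], [2,4], [2,5], [2,6], [2,7], [3,5], [3,6], [3,7], [3,8], [4,8], [5,7], [6,7], [7,8]
  2-simplices (13): [0,3,5], [0,3,8], [0,4,8], [1,2,6], [1,2,7], [1,3,6], [1,3,7], [1,6,7], [2,5,7], [2,6,7], [3,5,7], [3,6,7], [3,7,8]
  3-simplices (2): [1,2,6,7], [1,3,6,7]

Hence C_0 ≅ Z^9, C_1 ≅ Z^20, C_2 ≅ Z^13, C_3 ≅ Z^2.

∂_1: C_1 → C_0 maps an edge to its endpoints' difference, ∂[p,q] = q − p. For instance
  ∂[2,4] = [4] − [2].
The resulting 9×20 matrix has rank 8, and its Smith normal form has invariant factors (1,1,1,1,1,1,1,1).

∂_2: C_2 → C_1 sends each 2-simplex [p,q,r] to [q,r] − [p,r] + [p,q]. For instance
  ∂[0,3,8] = [3,8] − [0,8] + [0,3],
  ∂[0,3,5] = [3,5] − [0,5] + [0,3].
As a 20×13 matrix over Z this has rank 11, with invariant factors (1,1,1,1,1,1,1,1,1,1,1).

Boundary ∂_3: C_3 → C_2 sends each 3-simplex σ to the alternating sum Σ_i (−1)^i (σ with its i-th vertex removed). For instance
  ∂[1,3,6,7] = [3,6,7] − [1,6,7] + [1,3,7] − [1,3,6],
  ∂[1,2,6,7] = [2,6,7] − [1,6,7] + [1,2,7] − [1,2,6].
This gives a 13×2 integer matrix of rank 2; reducing to Smith normal form yields diagonal entries (1,1).

Now H_k = ker ∂_k / im ∂_{k+1}, so:

  H_0: rank C_0 − rank ∂_1 = 9 − 8 = 1, and the invariant factors of ∂_1 are all 1, so H_0 ≅ Z.
  H_1: rank ker ∂_1 − rank ∂_2 = (20 − 8) − 11 = 1, and the invariant factors of ∂_2 are all 1, so H_1 ≅ Z.
  H_2: rank ker ∂_2 − rank ∂_3 = (13 − 11) − 2 = 0, and the invariant factors of ∂_3 are all 1, so H_2 ≅ 0.
  H_3: rank ker ∂_3 − rank ∂_4 = (2 − 2) − 0 = 0, and there is no ∂_4, so H_3 ≅ 0.

As a check, the Euler characteristic is 9 − 20 + 13 − 2 = 0, which agrees with 1 − 1 + 0 − 0 = 0.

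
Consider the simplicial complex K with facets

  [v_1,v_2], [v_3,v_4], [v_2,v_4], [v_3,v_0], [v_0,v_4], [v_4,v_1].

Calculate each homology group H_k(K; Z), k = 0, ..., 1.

H_0 ≅ Z,  H_1 ≅ Z^2.

We work with the vertex ordering v_0 < v_1 < v_2 < v_3 < v_4. The simplices of K, each written with vertices in increasing order, are:

  0-simplices (5): [v_0], [v_1], [v_2], [v_3], [v_4]
  1-simplices (6): [v_0,v_3], [v_0,v_4], [v_1,v_2], [v_1,v_4], [v_2,v_4], [v_3,v_4]

Hence C_0 ≅ Z^5, C_1 ≅ Z^6.

Boundary ∂_1: C_1 → C_0 maps an edge to its endpoints' difference, ∂[p,q] = q − p. For instance
  ∂[v_2,v_4] = [v_4] − [v_2].
As a 5×6 matrix over Z this has rank 4, with invariant factors (1,1,1,1).

Now H_k = ker ∂_k / im ∂_{k+1}, so:

  H_0: rank C_0 − rank ∂_1 = 5 − 4 = 1, and the invariant factors of ∂_1 are all 1, so H_0 ≅ Z.
  H_1: rank ker ∂_1 − rank ∂_2 = (6 − 4) − 0 = 2, and there is no ∂_2, so H_1 ≅ Z^2.

(K is a triangulation of a wedge of 2 circles.)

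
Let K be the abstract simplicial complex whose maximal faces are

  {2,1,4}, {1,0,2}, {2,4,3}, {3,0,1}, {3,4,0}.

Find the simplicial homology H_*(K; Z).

H_0 ≅ Z,  H_1 ≅ Z,  H_2 = 0.

We work with the vertex ordering 0 < 1 < 2 < 3 < 4. The simplices of K, each written with vertices in increasing order, are:

  0-simplices (5): [0], [1], [2], [3], [4]
  1-simplices (10): [0,1], [0,2], [0,3], [0,4], [1,2], [1,3], [1,4], [2,3], [2,4], [3,4]
  2-simplices (5): [0,1,2], [0,1,3], [0,3,4], [1,2,4], [2,3,4]

giving chain groups C_0 ≅ Z^5, C_1 ≅ Z^10, C_2 ≅ Z^5.

∂_1: C_1 → C_0 is given by ∂[p,q] = [q] − [p].
As a 5×10 matrix over Z this has rank 4, with invariant factors (1,1,1,1).

The boundary map ∂_2: C_2 → C_1 sends each 2-simplex [p,q,r] to [q,r] − [p,r] + [p,q]. For instance
  ∂[0,3,4] = [3,4] − [0,4] + [0,3],
  ∂[1,2,4] = [2,4] − [1,4] + [1,2].
The resulting 10×5 matrix has rank 5, and its Smith normal form has invariant factors (1,1,1,1,1).

Now H_k = ker ∂_k / im ∂_{k+1}, so:

  H_0: rank C_0 − rank ∂_1 = 5 − 4 = 1, and the invariant factors of ∂_1 are all 1, so H_0 = Z.
  H_1: rank ker ∂_1 − rank ∂_2 = (10 − 4) − 5 = 1, and the invariant factors of ∂_2 are all 1, so H_1 = Z.
  H_2: rank ker ∂_2 − rank ∂_3 = (5 − 5) − 0 = 0, and there is no ∂_3, so H_2 = 0.

As a check, the Euler characteristic is 5 − 10 + 5 = 0, which agrees with 1 − 1 + 0 = 0.
(K is a triangulation of the Möbius band.)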